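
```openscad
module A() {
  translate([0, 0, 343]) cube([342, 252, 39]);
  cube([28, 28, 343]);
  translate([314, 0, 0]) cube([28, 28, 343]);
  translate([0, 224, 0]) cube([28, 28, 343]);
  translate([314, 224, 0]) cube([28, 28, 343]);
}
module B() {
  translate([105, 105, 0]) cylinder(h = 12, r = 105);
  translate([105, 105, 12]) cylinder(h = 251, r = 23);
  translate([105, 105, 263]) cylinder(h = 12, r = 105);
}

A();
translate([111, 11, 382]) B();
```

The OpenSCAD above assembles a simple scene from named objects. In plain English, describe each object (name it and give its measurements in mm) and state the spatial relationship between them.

A is a simple wooden stool: a rectangular seat 342 mm (x) by 252 mm (y), 39 mm thick, top face at z = 382 mm, on four square legs, each 28×28 mm in cross-section. The legs rest on z = 0, each flush with a corner of the seat.

B is a spool: two coaxial disc flanges of radius 105 mm and thickness 12 mm, joined by a core cylinder of radius 23 mm and height 251 mm. The lower flange rests on z = 0 and the three cylinders share a vertical axis.

The spool is on top of the stool.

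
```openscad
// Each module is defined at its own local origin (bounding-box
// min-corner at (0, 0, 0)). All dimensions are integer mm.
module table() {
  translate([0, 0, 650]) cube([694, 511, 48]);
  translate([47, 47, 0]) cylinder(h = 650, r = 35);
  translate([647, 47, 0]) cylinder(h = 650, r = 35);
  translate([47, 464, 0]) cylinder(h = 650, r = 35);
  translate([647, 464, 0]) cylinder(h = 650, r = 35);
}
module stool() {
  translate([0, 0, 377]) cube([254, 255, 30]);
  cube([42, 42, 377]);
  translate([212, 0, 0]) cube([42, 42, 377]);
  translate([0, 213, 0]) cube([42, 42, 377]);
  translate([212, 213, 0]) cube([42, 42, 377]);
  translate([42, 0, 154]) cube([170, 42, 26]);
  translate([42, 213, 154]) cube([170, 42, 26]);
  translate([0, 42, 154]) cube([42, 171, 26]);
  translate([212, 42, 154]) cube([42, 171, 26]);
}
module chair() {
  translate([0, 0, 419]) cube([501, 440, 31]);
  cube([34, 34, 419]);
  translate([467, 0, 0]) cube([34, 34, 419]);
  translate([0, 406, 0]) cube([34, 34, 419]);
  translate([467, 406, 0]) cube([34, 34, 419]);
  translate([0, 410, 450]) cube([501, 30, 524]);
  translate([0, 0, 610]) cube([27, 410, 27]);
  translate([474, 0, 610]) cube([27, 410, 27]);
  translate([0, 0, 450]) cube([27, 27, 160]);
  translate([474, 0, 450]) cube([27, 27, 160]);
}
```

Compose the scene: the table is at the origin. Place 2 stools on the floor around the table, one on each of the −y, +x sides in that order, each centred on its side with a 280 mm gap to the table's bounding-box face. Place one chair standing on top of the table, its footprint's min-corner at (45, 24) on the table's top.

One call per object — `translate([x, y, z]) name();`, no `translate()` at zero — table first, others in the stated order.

table();
translate([220, -535, 0]) stool();
translate([974, 128, 0]) stool();
translate([45, 24, 698]) chair();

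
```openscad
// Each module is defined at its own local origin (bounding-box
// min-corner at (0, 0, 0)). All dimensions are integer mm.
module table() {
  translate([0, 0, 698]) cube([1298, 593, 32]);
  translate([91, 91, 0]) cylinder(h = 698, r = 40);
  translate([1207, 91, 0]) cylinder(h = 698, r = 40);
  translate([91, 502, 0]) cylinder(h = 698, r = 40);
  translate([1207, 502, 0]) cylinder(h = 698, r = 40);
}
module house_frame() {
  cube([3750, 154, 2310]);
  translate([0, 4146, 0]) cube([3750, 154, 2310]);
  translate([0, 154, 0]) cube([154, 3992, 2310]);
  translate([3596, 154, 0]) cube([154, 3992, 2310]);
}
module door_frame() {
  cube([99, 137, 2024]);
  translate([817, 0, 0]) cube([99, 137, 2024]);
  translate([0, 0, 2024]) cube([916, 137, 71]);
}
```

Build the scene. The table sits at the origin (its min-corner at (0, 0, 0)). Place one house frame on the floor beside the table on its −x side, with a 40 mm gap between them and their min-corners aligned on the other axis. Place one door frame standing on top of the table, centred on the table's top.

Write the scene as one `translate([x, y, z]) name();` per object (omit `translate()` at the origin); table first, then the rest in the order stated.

table();
translate([-3790, 0, 0]) house_frame();
translate([191, 228, 730]) door_frame();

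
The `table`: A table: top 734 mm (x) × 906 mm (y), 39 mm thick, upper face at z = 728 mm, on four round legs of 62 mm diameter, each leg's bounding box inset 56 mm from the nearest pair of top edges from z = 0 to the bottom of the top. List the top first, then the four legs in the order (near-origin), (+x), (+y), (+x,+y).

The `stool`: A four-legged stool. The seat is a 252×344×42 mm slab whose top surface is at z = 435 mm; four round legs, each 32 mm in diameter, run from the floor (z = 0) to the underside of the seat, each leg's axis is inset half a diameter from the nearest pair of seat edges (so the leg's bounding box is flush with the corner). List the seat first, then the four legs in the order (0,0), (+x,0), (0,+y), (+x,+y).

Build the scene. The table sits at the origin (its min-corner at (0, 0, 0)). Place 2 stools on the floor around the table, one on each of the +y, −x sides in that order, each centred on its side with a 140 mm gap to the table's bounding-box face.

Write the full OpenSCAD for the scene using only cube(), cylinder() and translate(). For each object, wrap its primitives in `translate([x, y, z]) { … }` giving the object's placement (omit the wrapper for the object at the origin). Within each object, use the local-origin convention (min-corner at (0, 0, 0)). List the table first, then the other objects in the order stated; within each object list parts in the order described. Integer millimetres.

translate([0, 0, 689]) cube([734, 906, 39]);
translate([87, 87, 0]) cylinder(h = 689, r = 31);
translate([647, 87, 0]) cylinder(h = 689, r = 31);
translate([87, 819, 0]) cylinder(h = 689, r = 31);
translate([647, 819, 0]) cylinder(h = 689, r = 31);
translate([241, 1046, 0]) {
  translate([0, 0, 393]) cube([252, 344, 42]);
  translate([16, 16, 0]) cylinder(h = 393, r = 16);
  translate([236, 16, 0]) cylinder(h = 393, r = 16);
  translate([16, 328, 0]) cylinder(h = 393, r = 16);
  translate([236, 328, 0]) cylinder(h = 393, r = 16);
}
translate([-392, 281, 0]) {
  translate([0, 0, 393]) cube([252, 344, 42]);
  translate([16, 16, 0]) cylinder(h = 393, r = 16);
  translate([236, 16, 0]) cylinder(h = 393, r = 16);
  translate([16, 328, 0]) cylinder(h = 393, r = 16);
  translate([236, 328, 0]) cylinder(h = 393, r = 16);
}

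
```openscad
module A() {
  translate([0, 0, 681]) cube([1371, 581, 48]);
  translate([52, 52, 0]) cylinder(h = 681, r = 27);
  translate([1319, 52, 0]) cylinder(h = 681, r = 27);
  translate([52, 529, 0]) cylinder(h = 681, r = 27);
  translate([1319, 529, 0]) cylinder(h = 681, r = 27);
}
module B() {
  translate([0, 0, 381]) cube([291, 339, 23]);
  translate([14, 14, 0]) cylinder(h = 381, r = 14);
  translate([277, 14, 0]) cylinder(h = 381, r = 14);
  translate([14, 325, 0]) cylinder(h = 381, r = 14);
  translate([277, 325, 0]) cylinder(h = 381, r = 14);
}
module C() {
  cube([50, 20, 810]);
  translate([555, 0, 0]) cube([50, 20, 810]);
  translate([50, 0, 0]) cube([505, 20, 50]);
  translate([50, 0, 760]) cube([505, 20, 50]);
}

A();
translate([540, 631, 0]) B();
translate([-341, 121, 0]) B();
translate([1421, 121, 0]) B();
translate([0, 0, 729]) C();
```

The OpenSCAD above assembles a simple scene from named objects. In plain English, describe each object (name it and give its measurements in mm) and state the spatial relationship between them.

A is a rectangular dining table. The top is 1371×581×48 mm with its upper surface at z = 729 mm. It stands on four round legs of 54 mm diameter, each leg's bounding box inset 25 mm from the nearest pair of top edges, running from the floor to the underside of the top.

B is a four-legged stool. The seat is a 291×339×23 mm slab whose top surface is at z = 404 mm; four round legs, each 28 mm in diameter, run from the floor (z = 0) to the underside of the seat, each leg's axis is inset half a diameter from the nearest pair of seat edges (so the leg's bounding box is flush with the corner).

C is a picture frame with a 505×710 mm rectangular opening (x by z) and a uniform 50 mm border on every side. Frame depth is 20 mm along y. It is built from two vertical stiles running the full outside height and two horizontal rails spanning the gap between the stiles.

Three stools sit around the table at the +y, −x, +x sides. The picture frame is on top of the table.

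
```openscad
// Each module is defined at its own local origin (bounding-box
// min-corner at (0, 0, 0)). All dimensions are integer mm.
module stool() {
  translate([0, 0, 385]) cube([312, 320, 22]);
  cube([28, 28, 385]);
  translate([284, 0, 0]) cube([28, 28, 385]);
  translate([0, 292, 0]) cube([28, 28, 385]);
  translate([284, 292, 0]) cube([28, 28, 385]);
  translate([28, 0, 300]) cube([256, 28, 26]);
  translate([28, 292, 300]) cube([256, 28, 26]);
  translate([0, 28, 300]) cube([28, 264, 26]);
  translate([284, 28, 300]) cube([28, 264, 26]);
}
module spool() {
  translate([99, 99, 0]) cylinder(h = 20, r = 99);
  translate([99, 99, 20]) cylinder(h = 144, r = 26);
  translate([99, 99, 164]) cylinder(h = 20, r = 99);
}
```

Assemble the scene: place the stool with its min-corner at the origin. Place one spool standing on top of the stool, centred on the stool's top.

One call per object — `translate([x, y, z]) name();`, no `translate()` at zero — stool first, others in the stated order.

stool();
translate([57, 61, 407]) spool();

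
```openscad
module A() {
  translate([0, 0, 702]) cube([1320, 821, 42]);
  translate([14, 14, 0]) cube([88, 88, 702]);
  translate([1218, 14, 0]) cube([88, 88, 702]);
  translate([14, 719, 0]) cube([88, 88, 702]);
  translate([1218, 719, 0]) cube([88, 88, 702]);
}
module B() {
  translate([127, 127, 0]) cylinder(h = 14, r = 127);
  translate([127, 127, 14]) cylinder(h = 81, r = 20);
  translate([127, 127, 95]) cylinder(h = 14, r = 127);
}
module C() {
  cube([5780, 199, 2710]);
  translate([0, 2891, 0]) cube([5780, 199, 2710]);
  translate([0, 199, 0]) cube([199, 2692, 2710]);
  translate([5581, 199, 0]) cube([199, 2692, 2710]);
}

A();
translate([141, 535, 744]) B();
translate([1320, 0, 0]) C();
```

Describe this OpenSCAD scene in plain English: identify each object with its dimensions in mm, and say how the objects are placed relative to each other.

A is a table: top 1320 mm (x) × 821 mm (y), 42 mm thick, upper face at z = 744 mm, on four 88×88 mm square legs, each inset 14 mm from the nearest pair of top edges, running from z = 0 to the bottom of the top.

B is a spool: two coaxial disc flanges of radius 127 mm and thickness 14 mm, joined by a core cylinder of radius 20 mm and height 81 mm. The lower flange rests on z = 0 and the three cylinders share a vertical axis.

C is the wall frame of a small rectangular building: four walls, each 2710 mm tall and 199 mm thick, enclosing a footprint 5780 mm (x) by 3090 mm (y) outside-to-outside, with no floor or roof. The front and back walls (the −y and +y sides) span the full width; the two side walls fit between them.

The spool is on top of the table. The house frame is against the table's +x side, with their −y faces flush.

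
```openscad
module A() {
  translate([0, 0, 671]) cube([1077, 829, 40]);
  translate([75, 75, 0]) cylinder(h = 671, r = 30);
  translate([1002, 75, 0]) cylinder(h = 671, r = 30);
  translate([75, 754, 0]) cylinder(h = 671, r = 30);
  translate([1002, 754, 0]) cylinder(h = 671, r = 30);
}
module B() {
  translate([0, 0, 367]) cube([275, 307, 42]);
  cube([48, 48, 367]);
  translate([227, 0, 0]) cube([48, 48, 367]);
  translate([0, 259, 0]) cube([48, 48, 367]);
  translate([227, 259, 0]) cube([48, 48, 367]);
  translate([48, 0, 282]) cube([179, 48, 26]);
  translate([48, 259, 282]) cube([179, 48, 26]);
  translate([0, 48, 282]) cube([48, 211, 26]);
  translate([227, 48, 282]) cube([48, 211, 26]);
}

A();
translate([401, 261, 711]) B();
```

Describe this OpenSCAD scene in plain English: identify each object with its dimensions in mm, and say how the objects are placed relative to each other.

A is a rectangular dining table. The top is 1077×829×40 mm with its upper surface at z = 711 mm. It stands on four round legs of 60 mm diameter, each leg's bounding box inset 45 mm from the nearest pair of top edges, running from the floor to the underside of the top.

B is a four-legged stool. The seat is 275×307 mm, 42 mm thick, top at z = 409 mm. It stands on four square legs, each 48×48 mm in cross-section, from z = 0 to the seat underside, each flush with a corner of the seat. Four stretchers, 48 mm wide and 26 mm tall, connect adjacent legs with their undersides at z = 282 mm, each running between the inner faces of the legs it joins and aligned with the legs' outer faces on the other axis.

The stool is on top of the table, centred.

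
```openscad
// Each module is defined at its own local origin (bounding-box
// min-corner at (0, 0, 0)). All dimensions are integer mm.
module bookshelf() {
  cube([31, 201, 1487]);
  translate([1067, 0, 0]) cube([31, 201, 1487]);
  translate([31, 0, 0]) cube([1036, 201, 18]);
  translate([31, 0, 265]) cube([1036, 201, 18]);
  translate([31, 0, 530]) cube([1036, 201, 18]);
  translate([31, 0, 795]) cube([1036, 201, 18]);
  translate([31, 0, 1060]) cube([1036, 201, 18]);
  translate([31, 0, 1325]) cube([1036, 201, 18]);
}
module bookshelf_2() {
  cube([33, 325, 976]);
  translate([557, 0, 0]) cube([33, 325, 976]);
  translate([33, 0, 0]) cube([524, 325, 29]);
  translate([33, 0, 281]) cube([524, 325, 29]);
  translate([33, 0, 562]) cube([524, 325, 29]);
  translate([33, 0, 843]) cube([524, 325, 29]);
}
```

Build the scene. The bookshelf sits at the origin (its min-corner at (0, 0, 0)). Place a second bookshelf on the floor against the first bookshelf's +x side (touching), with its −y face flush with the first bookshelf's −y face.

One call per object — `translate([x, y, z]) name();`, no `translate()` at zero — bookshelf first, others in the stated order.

bookshelf();
translate([1098, 0, 0]) bookshelf_2();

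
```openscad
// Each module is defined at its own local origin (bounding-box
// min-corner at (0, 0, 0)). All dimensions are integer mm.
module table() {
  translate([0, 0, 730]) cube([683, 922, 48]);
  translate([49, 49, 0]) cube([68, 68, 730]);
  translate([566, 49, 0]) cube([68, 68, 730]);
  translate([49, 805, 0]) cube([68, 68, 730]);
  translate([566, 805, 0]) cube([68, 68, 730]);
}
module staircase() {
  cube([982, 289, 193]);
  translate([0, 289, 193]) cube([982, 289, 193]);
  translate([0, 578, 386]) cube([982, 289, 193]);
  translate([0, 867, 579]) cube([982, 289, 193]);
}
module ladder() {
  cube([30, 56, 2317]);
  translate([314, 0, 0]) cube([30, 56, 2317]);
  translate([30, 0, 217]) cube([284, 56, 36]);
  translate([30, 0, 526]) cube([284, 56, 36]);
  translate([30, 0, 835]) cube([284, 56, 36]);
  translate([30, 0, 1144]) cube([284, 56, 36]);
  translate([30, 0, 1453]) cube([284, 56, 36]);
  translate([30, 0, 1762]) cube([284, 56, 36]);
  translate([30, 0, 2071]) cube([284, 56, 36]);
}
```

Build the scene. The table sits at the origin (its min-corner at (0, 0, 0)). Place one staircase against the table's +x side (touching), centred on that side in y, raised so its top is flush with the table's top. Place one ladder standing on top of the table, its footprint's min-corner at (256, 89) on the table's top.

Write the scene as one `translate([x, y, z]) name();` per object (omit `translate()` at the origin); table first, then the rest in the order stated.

table();
translate([683, -117, 6]) staircase();
translate([256, 89, 778]) ladder();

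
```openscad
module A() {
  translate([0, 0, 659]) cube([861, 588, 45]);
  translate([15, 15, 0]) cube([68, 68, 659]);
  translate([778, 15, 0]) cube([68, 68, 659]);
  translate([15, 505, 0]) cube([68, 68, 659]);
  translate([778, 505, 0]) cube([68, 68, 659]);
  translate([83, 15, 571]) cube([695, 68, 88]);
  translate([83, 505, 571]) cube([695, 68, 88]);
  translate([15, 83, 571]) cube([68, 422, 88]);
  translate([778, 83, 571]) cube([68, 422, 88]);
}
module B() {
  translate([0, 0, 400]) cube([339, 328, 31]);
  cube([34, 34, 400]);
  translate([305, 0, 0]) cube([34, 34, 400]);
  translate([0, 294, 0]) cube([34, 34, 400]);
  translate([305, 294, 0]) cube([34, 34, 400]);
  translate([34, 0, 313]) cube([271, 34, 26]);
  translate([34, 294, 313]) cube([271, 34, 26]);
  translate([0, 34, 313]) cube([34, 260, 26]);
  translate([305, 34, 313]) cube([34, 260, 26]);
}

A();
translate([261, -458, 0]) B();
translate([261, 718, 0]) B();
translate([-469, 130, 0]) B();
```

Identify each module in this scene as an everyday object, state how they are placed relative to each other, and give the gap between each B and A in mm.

A is a table. B is a stool. Three stools sit around the table at the −y, +y, −x sides. The gap between each stool and the table is 130 mm.

Each stool's nearest face is 130 mm from the table's bounding box.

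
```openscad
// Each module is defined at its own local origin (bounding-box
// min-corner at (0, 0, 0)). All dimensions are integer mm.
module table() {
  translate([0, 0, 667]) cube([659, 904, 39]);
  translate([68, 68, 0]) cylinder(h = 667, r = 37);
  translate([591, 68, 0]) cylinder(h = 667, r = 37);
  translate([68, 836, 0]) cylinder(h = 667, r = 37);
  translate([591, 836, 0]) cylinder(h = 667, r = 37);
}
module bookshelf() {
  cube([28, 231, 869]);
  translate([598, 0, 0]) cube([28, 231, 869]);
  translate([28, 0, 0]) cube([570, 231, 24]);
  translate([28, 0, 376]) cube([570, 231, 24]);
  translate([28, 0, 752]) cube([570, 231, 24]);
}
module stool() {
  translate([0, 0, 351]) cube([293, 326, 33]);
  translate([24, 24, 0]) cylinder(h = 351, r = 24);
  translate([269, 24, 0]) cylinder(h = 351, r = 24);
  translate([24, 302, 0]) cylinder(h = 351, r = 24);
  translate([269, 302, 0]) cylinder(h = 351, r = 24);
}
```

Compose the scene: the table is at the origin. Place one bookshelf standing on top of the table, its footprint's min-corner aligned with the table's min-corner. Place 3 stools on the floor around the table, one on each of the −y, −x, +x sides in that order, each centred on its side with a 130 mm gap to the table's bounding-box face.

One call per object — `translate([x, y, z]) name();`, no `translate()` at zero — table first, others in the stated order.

table();
translate([0, 0, 706]) bookshelf();
translate([183, -456, 0]) stool();
translate([-423, 289, 0]) stool();
translate([789, 289, 0]) stool();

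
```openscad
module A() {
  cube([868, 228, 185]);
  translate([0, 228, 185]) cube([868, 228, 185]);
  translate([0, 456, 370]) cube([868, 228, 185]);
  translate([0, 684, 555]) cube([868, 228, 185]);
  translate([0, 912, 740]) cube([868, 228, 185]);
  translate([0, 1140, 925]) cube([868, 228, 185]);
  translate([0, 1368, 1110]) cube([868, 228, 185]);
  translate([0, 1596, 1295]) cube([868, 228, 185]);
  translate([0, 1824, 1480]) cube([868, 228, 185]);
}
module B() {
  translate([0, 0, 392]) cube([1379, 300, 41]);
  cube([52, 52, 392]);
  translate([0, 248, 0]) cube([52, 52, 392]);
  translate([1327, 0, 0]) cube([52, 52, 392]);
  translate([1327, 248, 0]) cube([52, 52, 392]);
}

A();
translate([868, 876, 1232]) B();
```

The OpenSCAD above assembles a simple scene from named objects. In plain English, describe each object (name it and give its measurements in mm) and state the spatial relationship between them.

A is a run of 9 identical solid stair steps. Each tread is 868×228 mm and each step block is 185 mm high. Step 1 rests on the floor; step k is offset from step 1 by (k−1)×228 mm in y and (k−1)×185 mm in z.

B is a long wooden bench with a 1379 mm (x) × 300 mm (y) seat, 41 mm thick, its top surface 433 mm above the floor. Four 52 mm square legs at the seat corners, flush with the edges, run from z = 0 to the seat underside.

The bench is beside the staircase with their tops flush at z = 1665.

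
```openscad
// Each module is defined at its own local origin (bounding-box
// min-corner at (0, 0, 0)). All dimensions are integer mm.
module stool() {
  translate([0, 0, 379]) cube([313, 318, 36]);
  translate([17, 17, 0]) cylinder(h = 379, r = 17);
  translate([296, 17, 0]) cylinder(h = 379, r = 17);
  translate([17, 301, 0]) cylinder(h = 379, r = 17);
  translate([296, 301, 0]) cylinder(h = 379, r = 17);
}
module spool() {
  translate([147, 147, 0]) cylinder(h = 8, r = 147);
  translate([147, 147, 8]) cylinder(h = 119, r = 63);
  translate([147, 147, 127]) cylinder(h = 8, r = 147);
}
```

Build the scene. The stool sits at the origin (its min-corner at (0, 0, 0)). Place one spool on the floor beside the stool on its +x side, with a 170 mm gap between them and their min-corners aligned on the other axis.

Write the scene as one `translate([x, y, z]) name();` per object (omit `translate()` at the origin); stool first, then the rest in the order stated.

stool();
translate([483, 0, 0]) spool();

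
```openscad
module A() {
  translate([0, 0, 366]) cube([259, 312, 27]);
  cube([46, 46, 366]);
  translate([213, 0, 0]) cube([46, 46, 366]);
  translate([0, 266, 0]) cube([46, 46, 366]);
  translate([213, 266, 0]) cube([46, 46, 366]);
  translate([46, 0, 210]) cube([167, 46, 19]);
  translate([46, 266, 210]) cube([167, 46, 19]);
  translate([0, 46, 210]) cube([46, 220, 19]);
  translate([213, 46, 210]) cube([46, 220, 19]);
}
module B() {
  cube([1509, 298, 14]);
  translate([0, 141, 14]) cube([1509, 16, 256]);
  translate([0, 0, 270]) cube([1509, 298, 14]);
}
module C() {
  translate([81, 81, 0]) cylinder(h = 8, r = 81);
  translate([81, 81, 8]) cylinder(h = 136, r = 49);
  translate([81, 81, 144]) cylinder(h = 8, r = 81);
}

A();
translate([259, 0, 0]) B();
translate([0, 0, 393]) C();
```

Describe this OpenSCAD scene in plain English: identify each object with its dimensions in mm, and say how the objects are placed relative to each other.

A is a four-legged stool. The seat is 259×312 mm, 27 mm thick, top at z = 393 mm. It stands on four square legs, each 46×46 mm in cross-section, from z = 0 to the seat underside, each flush with a corner of the seat. Four stretchers, 46 mm wide and 19 mm tall, connect adjacent legs with their undersides at z = 210 mm, each running between the inner faces of the legs it joins and aligned with the legs' outer faces on the other axis.

B is an I-beam lying along x, 1509 mm long. Overall section height 284 mm. Two flanges 298 mm wide (y) and 14 mm thick, one on the floor and one at the top; a web 16 mm thick runs between them, centred on the flange width.

C is a spool: two coaxial disc flanges of radius 81 mm and thickness 8 mm, joined by a core cylinder of radius 49 mm and height 136 mm. The lower flange rests on z = 0 and the three cylinders share a vertical axis.

The I-beam is against the stool's +x side, with their −y faces flush. The spool is on top of the stool.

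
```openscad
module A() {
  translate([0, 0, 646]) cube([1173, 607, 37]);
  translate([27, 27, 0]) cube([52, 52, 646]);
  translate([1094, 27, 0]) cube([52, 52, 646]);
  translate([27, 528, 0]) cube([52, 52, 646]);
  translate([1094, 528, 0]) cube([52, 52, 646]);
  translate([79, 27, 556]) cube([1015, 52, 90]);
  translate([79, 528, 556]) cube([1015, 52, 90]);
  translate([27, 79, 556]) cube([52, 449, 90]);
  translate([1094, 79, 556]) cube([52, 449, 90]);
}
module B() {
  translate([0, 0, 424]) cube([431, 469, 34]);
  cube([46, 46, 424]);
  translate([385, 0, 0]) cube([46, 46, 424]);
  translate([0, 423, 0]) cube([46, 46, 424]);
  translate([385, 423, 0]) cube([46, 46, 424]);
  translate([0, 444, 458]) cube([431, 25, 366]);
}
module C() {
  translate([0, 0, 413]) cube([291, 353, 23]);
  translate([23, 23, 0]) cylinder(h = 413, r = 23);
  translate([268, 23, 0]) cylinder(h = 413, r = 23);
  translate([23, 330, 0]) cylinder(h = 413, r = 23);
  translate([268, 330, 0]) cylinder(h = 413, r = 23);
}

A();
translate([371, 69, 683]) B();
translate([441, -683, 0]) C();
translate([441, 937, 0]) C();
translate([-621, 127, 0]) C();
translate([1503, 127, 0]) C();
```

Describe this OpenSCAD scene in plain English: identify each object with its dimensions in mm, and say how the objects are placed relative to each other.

A is a rectangular dining table. The top is 1173×607×37 mm with its upper surface at z = 683 mm. It stands on four 52×52 mm square legs, each inset 27 mm from the nearest pair of top edges, running from the floor to the underside of the top. Four apron rails, 52 mm thick and 90 mm tall, run between adjacent legs with their top edges flush with the underside of the top and their outer faces flush with the legs' outer faces.

B is a chair: 431×469 mm seat, 34 mm thick, top at z = 458 mm, on four 46 mm square corner legs flush with the seat edges. A 25 mm thick backrest slab spans the full seat width, extending 366 mm above the seat top, its back face flush with the seat's +y edge.

C is a simple wooden stool: a rectangular seat 291 mm (x) by 353 mm (y), 23 mm thick, top face at z = 436 mm, on four round legs, each 46 mm in diameter. The legs rest on z = 0, each leg's axis is inset half a diameter from the nearest pair of seat edges (so the leg's bounding box is flush with the corner).

The chair is on top of the table, centred. Four stools sit around the table at the −y, +y, −x, +x sides.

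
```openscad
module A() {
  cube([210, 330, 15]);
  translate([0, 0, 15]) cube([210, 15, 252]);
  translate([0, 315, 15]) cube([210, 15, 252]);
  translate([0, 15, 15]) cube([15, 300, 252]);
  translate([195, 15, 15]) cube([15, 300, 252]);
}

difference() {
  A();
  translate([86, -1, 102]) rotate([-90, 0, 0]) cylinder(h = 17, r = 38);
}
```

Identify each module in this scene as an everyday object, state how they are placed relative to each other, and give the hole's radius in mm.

The subtracted cylinder has r = 38 mm.

A is an open box. The open box has a circular hole through its front wall. The hole's radius is 38 mm.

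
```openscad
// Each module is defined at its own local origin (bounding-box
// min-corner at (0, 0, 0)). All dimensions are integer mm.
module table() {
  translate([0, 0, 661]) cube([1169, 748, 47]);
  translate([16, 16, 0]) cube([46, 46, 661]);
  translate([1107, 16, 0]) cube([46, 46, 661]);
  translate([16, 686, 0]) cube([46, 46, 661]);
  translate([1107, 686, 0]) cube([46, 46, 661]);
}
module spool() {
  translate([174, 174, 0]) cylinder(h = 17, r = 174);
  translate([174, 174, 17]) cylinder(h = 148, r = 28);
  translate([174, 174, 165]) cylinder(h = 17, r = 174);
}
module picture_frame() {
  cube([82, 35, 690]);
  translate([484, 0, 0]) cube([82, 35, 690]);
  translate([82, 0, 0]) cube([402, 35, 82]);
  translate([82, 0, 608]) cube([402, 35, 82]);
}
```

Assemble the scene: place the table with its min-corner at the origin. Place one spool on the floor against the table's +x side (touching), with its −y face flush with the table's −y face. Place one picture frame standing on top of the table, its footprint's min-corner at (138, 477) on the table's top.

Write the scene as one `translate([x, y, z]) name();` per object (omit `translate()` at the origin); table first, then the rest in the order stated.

table();
translate([1169, 0, 0]) spool();
translate([138, 477, 708]) picture_frame();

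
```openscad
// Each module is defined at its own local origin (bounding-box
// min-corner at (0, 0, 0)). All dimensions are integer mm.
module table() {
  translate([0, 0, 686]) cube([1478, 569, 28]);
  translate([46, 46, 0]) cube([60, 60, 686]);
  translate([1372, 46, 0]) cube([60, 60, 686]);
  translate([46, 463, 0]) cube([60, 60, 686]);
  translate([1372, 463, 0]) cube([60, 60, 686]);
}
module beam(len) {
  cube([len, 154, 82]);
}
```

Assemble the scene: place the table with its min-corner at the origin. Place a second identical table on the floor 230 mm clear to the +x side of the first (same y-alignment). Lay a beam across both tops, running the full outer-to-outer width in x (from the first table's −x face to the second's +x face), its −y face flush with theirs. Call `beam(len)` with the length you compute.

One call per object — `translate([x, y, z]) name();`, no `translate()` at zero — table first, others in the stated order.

table();
translate([1708, 0, 0]) table();
translate([0, 0, 714]) beam(3186);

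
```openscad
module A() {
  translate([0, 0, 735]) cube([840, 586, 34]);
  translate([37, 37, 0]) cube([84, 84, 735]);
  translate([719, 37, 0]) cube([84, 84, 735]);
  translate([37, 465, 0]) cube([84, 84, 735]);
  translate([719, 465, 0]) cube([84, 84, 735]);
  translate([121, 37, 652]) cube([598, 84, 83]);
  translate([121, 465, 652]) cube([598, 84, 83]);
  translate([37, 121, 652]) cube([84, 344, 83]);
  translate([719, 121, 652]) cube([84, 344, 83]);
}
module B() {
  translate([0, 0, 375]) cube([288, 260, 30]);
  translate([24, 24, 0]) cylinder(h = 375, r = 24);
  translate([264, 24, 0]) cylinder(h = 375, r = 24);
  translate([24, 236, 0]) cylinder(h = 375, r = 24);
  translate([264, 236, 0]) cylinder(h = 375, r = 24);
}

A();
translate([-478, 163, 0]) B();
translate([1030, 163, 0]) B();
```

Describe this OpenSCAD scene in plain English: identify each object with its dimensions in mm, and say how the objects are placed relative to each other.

A is a table: top 840 mm (x) × 586 mm (y), 34 mm thick, upper face at z = 769 mm, on four 84×84 mm square legs, each inset 37 mm from the nearest pair of top edges, running from z = 0 to the bottom of the top. Four apron rails, 84 mm thick and 83 mm tall, run between adjacent legs with their top edges flush with the underside of the top and their outer faces flush with the legs' outer faces.

B is a simple wooden stool: a rectangular seat 288 mm (x) by 260 mm (y), 30 mm thick, top face at z = 405 mm, on four round legs, each 48 mm in diameter. The legs rest on z = 0, each leg's axis is inset half a diameter from the nearest pair of seat edges (so the leg's bounding box is flush with the corner).

Two stools sit around the table at the −x, +x sides.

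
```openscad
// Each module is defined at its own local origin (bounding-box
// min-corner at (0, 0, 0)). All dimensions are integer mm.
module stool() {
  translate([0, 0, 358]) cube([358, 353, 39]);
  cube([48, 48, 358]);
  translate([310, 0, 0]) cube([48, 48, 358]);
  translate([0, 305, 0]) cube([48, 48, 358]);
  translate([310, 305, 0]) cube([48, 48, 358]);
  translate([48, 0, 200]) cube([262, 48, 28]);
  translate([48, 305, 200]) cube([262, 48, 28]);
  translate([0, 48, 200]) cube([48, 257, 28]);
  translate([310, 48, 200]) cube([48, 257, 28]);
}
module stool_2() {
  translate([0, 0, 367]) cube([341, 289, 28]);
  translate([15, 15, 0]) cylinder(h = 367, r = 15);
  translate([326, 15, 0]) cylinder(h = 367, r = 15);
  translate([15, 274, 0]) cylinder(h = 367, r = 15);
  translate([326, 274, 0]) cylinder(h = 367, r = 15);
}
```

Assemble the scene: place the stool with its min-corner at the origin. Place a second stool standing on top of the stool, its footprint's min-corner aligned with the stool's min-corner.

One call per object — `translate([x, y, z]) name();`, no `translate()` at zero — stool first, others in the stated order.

stool();
translate([0, 0, 397]) stool_2();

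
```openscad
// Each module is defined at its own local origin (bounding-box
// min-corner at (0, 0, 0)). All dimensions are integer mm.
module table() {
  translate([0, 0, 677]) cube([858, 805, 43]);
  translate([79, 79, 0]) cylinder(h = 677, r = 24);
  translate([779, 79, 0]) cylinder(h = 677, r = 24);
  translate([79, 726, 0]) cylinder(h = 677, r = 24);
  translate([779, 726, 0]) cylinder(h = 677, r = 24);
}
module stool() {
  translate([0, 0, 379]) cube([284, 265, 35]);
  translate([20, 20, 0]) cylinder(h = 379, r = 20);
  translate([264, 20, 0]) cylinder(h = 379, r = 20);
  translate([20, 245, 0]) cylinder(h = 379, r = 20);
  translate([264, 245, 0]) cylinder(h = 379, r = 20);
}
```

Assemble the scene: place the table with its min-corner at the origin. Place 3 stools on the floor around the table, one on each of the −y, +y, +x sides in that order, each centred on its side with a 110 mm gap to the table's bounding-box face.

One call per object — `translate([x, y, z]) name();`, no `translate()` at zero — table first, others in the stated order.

table();
translate([287, -375, 0]) stool();
translate([287, 915, 0]) stool();
translate([968, 270, 0]) stool();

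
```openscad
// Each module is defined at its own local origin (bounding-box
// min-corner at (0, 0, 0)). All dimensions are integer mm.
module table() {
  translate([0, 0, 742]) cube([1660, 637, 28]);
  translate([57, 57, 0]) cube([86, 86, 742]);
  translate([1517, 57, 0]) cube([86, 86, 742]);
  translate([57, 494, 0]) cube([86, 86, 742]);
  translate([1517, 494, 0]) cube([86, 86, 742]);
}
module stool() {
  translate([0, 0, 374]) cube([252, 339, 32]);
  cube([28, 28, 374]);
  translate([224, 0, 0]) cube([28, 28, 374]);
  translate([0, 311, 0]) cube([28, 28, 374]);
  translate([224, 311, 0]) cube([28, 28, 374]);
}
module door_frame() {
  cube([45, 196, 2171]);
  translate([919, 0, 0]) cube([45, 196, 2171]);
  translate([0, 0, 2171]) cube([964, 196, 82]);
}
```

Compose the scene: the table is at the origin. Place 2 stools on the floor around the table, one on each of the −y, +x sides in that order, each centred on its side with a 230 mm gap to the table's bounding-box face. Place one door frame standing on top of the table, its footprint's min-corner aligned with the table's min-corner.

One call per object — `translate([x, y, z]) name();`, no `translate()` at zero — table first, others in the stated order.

table();
translate([704, -569, 0]) stool();
translate([1890, 149, 0]) stool();
translate([0, 0, 770]) door_frame();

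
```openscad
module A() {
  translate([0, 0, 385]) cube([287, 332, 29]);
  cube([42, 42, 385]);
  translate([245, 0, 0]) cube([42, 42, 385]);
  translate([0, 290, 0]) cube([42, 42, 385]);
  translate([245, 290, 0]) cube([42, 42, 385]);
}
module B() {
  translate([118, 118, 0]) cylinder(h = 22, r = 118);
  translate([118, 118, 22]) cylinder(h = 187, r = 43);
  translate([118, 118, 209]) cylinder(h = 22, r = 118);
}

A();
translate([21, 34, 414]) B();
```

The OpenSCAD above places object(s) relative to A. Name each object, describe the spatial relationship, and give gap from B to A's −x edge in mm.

A is a stool. B is a spool. The spool is on top of the stool. The gap from the spool to the stool's −x edge is 21 mm.

The spool's min-x is at 21; the stool's min-x is 0; gap = 21 mm.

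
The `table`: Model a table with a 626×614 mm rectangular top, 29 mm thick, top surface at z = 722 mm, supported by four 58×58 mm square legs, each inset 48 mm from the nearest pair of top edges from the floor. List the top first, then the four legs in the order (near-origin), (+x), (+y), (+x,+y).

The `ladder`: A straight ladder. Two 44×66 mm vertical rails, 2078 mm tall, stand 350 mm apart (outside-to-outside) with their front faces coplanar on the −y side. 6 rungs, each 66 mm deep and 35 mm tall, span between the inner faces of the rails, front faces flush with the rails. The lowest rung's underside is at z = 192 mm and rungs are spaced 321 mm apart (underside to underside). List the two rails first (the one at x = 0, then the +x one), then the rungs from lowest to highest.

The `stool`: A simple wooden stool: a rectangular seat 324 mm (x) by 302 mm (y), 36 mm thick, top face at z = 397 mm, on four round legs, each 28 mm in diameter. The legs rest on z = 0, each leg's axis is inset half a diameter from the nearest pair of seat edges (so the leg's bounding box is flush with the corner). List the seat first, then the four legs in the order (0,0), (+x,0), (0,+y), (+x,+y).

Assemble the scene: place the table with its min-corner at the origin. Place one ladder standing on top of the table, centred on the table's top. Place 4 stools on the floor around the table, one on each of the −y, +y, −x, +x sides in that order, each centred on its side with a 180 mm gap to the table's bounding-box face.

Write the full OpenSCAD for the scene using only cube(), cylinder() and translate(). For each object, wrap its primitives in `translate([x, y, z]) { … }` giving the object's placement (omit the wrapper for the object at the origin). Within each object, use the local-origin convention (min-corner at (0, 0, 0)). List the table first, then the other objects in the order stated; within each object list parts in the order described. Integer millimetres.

translate([0, 0, 693]) cube([626, 614, 29]);
translate([48, 48, 0]) cube([58, 58, 693]);
translate([520, 48, 0]) cube([58, 58, 693]);
translate([48, 508, 0]) cube([58, 58, 693]);
translate([520, 508, 0]) cube([58, 58, 693]);
translate([138, 274, 722]) {
  cube([44, 66, 2078]);
  translate([306, 0, 0]) cube([44, 66, 2078]);
  translate([44, 0, 192]) cube([262, 66, 35]);
  translate([44, 0, 513]) cube([262, 66, 35]);
  translate([44, 0, 834]) cube([262, 66, 35]);
  translate([44, 0, 1155]) cube([262, 66, 35]);
  translate([44, 0, 1476]) cube([262, 66, 35]);
  translate([44, 0, 1797]) cube([262, 66, 35]);
}
translate([151, -482, 0]) {
  translate([0, 0, 361]) cube([324, 302, 36]);
  translate([14, 14, 0]) cylinder(h = 361, r = 14);
  translate([310, 14, 0]) cylinder(h = 361, r = 14);
  translate([14, 288, 0]) cylinder(h = 361, r = 14);
  translate([310, 288, 0]) cylinder(h = 361, r = 14);
}
translate([151, 794, 0]) {
  translate([0, 0, 361]) cube([324, 302, 36]);
  translate([14, 14, 0]) cylinder(h = 361, r = 14);
  translate([310, 14, 0]) cylinder(h = 361, r = 14);
  translate([14, 288, 0]) cylinder(h = 361, r = 14);
  translate([310, 288, 0]) cylinder(h = 361, r = 14);
}
translate([-504, 156, 0]) {
  translate([0, 0, 361]) cube([324, 302, 36]);
  translate([14, 14, 0]) cylinder(h = 361, r = 14);
  translate([310, 14, 0]) cylinder(h = 361, r = 14);
  translate([14, 288, 0]) cylinder(h = 361, r = 14);
  translate([310, 288, 0]) cylinder(h = 361, r = 14);
}
translate([806, 156, 0]) {
  translate([0, 0, 361]) cube([324, 302, 36]);
  translate([14, 14, 0]) cylinder(h = 361, r = 14);
  translate([310, 14, 0]) cylinder(h = 361, r = 14);
  translate([14, 288, 0]) cylinder(h = 361, r = 14);
  translate([310, 288, 0]) cylinder(h = 361, r = 14);
}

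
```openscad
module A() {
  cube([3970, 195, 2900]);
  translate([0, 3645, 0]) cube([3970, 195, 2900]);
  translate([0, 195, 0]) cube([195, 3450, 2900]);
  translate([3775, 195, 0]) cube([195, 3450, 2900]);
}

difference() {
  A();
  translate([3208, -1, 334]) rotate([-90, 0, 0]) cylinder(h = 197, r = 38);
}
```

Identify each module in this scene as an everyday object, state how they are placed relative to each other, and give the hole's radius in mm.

The subtracted cylinder has r = 38 mm.

A is a house frame. The house frame has a circular hole through its front wall. The hole's radius is 38 mm.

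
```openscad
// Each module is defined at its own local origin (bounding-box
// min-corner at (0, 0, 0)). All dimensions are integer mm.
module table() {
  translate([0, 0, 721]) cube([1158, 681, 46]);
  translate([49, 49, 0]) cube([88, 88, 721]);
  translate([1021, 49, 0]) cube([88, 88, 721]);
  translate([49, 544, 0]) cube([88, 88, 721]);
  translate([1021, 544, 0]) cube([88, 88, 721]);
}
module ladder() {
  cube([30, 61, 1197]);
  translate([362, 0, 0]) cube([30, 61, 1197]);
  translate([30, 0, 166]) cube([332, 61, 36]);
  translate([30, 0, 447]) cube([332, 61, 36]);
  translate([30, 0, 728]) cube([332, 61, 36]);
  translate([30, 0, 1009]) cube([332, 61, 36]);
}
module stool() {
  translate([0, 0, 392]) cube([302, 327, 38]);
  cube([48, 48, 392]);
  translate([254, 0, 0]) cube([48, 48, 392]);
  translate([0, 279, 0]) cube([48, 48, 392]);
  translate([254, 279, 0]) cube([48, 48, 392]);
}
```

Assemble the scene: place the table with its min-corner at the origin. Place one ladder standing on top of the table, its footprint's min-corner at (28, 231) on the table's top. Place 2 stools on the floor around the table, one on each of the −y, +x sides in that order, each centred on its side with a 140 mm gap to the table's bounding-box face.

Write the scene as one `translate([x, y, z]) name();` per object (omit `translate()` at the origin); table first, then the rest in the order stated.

table();
translate([28, 231, 767]) ladder();
translate([428, -467, 0]) stool();
translate([1298, 177, 0]) stool();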